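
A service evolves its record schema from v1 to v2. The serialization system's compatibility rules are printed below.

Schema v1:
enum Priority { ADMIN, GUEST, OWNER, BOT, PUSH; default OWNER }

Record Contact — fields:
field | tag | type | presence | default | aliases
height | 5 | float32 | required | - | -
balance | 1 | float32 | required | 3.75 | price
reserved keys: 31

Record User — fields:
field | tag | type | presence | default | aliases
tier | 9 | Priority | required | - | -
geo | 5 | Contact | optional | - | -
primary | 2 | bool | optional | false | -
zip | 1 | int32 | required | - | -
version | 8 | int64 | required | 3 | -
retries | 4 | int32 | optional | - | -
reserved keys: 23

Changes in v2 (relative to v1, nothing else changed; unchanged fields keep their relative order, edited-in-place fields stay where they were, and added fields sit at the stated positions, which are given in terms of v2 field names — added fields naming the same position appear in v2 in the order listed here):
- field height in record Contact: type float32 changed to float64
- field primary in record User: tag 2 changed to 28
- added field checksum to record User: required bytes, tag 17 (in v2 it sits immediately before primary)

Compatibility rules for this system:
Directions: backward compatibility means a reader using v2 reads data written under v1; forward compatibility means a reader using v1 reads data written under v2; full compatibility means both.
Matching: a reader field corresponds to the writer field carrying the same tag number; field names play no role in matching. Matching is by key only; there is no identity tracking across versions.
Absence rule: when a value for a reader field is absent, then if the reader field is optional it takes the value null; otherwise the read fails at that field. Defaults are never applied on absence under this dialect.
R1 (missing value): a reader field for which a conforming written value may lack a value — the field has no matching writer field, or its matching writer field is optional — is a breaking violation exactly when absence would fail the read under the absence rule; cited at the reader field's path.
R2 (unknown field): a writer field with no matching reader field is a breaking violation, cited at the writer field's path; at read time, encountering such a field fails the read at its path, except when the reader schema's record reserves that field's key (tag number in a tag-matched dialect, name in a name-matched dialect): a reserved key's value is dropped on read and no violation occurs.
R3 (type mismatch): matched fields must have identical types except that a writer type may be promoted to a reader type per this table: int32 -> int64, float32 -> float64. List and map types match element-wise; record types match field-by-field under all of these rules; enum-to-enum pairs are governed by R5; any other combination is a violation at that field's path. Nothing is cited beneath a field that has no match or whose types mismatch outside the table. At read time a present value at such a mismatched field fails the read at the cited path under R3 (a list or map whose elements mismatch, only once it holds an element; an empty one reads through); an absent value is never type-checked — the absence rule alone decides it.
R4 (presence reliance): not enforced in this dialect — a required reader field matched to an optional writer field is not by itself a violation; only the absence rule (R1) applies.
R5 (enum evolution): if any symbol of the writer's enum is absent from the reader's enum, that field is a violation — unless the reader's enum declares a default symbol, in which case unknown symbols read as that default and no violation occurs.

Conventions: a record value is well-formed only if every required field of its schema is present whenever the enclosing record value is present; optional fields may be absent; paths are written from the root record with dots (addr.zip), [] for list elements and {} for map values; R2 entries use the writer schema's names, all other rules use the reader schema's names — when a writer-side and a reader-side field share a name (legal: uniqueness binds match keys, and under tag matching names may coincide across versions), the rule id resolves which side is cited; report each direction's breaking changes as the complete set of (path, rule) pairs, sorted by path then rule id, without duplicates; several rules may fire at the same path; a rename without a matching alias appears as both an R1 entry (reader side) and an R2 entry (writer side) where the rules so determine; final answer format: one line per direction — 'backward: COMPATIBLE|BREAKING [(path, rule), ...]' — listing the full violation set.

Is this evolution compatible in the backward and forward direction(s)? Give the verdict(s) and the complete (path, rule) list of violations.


each type pair in User: writer, then reader
backward analysis of User with v2 as reader and v1 as writer:
  tier <- tier (Priority -> Priority, writer required)
  geo <- geo (Contact -> Contact, writer optional)
  no writer field matches reader checksum
  no writer field matches reader primary
  zip <- zip (int32 -> int32, writer required)
  version <- version (int64 -> int64, writer required)
  retries <- retries (int32 -> int32, writer optional)
  leftover writer field: primary
  geo.height <- geo.height (float32 -> float64, writer required)
  geo.balance <- geo.balance (float32 -> float32, writer required)
  rule R1 violated at checksum
  rule R2 violated at primary
  => 2 violation(s): backward is BREAKING for User
forward analysis of User with v1 as reader and v2 as writer:
  tier <- tier (Priority -> Priority, writer required)
  geo <- geo (Contact -> Contact, writer optional)
  no writer field matches reader primary
  zip <- zip (int32 -> int32, writer required)
  version <- version (int64 -> int64, writer required)
  retries <- retries (int32 -> int32, writer optional)
  leftover writer field: checksum
  leftover writer field: primary
  geo.height <- geo.height (float64 -> float32, writer required)
  geo.balance <- geo.balance (float32 -> float32, writer required)
  rule R2 violated at checksum
  rule R3 violated at geo.height
  rule R2 violated at primary
  => 3 violation(s): forward is BREAKING for User

backward: BREAKING [(checksum, R1), (primary, R2)]; forward: BREAKING [(checksum, R2), (geo.height, R3), (primary, R2)]


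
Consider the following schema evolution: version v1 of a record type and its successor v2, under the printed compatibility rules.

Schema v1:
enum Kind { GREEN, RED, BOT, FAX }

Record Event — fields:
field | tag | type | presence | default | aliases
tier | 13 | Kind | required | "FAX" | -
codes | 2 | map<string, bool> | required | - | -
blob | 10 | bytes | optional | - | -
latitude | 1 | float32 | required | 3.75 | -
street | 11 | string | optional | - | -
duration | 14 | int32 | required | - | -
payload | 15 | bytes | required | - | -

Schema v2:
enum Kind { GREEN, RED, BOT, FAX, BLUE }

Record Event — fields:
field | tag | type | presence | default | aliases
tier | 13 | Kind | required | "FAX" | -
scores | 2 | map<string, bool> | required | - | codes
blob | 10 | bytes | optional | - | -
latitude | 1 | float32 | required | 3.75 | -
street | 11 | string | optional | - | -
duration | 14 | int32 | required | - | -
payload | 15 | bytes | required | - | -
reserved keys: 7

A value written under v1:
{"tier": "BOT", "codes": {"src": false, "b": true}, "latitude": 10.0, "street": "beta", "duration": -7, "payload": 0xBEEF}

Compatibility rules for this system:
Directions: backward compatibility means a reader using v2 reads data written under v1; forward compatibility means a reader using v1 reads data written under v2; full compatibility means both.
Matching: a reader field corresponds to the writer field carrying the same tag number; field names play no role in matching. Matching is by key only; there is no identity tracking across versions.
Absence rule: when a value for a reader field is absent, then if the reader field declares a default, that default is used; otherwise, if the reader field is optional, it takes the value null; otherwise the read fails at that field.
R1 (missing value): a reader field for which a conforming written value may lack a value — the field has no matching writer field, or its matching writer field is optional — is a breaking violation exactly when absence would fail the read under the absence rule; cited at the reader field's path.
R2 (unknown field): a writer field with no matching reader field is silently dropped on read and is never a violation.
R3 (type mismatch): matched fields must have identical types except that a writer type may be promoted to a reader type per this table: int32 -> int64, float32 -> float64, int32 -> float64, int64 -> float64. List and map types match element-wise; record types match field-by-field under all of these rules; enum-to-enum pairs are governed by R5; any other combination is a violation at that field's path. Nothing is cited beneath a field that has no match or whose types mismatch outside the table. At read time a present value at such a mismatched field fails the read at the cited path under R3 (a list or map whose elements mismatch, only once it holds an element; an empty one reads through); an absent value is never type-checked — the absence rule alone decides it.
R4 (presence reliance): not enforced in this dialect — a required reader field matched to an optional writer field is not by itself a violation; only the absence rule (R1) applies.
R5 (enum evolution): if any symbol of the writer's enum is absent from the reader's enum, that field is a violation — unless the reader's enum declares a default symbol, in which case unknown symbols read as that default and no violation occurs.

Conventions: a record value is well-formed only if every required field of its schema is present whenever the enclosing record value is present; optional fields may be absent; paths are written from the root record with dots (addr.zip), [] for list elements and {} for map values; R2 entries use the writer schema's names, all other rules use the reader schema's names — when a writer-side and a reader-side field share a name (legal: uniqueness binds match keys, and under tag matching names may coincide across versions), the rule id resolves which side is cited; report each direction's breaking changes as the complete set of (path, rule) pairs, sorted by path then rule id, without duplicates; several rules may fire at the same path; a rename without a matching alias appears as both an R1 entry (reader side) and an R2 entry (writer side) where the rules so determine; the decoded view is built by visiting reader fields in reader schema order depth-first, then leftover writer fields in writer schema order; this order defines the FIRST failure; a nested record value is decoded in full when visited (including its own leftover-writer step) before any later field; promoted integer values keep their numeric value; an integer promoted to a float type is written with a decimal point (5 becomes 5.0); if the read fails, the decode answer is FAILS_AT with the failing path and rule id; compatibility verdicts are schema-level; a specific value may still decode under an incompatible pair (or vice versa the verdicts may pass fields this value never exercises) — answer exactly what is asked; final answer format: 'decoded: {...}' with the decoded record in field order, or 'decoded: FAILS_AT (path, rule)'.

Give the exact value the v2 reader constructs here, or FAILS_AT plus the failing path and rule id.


the writer's type comes first in each Event pair
migrating the Event value to v2:
  tier := "BOT"
  scores := {"src": false, "b": true} (from writer codes)
  blob := null (absent, optional -> null)
  latitude := 10.0
  street := "beta"
  duration := -7
  payload := 0xBEEF
  => decoded: {"tier": "BOT", "scores": {"src": false, "b": true}, "blob": null, "latitude": 10.0, "street": "beta", "duration": -7, "payload": 0xBEEF}
ruling out the remaining Event differences:
  enum Kind (field tier in record Event): symbol BLUE added -> affects the rule determinations only; this particular Event value decodes identically

decoded: {"tier": "BOT", "scores": {"src": false, "b": true}, "blob": null, "latitude": 10.0, "street": "beta", "duration": -7, "payload": 0xBEEF}


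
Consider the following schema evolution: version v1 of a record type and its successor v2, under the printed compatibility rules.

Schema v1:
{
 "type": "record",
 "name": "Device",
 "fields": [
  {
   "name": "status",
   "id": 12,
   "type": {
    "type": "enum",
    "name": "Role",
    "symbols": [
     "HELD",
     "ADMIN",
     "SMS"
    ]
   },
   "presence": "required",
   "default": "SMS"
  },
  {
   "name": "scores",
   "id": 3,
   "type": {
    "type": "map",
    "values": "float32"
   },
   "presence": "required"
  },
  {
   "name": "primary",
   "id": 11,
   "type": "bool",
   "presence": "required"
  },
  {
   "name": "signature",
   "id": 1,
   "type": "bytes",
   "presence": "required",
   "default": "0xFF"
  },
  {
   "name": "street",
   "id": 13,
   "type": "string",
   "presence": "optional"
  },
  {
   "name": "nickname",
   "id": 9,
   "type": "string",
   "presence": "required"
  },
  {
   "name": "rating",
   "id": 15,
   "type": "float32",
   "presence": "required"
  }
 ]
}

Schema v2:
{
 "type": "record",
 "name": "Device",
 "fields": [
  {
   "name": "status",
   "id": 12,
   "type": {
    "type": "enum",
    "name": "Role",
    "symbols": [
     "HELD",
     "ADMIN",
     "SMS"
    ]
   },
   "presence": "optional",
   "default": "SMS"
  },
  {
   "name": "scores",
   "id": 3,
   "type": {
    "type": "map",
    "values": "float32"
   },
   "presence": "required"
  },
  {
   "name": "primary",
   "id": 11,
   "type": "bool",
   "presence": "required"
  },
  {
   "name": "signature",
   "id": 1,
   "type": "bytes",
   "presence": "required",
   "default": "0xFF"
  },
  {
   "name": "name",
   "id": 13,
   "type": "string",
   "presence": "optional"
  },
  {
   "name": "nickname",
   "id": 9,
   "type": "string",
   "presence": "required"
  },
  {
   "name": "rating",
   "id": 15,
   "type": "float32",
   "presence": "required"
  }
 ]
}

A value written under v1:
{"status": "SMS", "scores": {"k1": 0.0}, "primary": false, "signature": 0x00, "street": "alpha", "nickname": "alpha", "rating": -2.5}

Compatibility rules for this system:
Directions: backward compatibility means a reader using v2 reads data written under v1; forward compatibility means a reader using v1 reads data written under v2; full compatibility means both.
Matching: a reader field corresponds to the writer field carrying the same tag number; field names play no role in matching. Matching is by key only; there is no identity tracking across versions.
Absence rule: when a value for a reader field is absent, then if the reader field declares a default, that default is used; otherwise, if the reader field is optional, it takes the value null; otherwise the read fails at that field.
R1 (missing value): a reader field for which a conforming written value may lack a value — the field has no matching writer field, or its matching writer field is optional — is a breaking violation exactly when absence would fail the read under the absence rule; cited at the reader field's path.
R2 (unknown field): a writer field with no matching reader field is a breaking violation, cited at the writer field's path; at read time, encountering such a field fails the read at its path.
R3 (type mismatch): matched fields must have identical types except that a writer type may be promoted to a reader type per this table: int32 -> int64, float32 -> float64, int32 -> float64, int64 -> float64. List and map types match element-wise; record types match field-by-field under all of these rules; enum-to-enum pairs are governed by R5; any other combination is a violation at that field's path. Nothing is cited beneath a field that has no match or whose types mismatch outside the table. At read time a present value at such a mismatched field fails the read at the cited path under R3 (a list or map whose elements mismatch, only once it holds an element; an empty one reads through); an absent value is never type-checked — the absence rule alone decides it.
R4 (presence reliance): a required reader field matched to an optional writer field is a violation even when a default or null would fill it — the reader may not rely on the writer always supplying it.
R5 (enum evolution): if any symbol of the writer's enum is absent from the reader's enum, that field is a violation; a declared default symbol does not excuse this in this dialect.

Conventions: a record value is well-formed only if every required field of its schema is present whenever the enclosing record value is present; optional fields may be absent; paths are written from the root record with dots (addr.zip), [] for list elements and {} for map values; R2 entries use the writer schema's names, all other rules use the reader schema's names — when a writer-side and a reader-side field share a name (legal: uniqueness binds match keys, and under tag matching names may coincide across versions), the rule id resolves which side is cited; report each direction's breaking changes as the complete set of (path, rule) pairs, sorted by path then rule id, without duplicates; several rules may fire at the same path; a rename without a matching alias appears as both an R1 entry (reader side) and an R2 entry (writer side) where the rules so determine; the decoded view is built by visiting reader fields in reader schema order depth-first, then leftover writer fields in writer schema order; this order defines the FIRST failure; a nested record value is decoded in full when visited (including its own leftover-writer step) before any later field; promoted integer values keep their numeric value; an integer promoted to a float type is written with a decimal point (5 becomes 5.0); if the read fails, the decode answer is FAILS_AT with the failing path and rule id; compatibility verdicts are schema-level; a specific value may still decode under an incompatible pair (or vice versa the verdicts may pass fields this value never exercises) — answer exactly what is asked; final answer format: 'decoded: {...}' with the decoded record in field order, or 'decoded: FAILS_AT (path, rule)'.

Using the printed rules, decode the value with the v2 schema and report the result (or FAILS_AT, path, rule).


decoded: {"status": "SMS", "scores": {"k1": 0.0}, "primary": false, "signature": 0x00, "name": "alpha", "nickname": "alpha", "rating": -2.5}

arrows below run writer -> reader for Device
decode walk for Device under reader schema v2:
  status := "SMS"
  scores := {"k1": 0.0}
  primary := false
  signature := 0x00
  name := "alpha" (from writer street)
  nickname := "alpha"
  rating := -2.5
  => decoded: {"status": "SMS", "scores": {"k1": 0.0}, "primary": false, "signature": 0x00, "name": "alpha", "nickname": "alpha", "rating": -2.5}
checking off the Device differences that do not matter here:
  field status in record Device: required changed to optional -> a verdict-level change on Device — the shown value reads the same


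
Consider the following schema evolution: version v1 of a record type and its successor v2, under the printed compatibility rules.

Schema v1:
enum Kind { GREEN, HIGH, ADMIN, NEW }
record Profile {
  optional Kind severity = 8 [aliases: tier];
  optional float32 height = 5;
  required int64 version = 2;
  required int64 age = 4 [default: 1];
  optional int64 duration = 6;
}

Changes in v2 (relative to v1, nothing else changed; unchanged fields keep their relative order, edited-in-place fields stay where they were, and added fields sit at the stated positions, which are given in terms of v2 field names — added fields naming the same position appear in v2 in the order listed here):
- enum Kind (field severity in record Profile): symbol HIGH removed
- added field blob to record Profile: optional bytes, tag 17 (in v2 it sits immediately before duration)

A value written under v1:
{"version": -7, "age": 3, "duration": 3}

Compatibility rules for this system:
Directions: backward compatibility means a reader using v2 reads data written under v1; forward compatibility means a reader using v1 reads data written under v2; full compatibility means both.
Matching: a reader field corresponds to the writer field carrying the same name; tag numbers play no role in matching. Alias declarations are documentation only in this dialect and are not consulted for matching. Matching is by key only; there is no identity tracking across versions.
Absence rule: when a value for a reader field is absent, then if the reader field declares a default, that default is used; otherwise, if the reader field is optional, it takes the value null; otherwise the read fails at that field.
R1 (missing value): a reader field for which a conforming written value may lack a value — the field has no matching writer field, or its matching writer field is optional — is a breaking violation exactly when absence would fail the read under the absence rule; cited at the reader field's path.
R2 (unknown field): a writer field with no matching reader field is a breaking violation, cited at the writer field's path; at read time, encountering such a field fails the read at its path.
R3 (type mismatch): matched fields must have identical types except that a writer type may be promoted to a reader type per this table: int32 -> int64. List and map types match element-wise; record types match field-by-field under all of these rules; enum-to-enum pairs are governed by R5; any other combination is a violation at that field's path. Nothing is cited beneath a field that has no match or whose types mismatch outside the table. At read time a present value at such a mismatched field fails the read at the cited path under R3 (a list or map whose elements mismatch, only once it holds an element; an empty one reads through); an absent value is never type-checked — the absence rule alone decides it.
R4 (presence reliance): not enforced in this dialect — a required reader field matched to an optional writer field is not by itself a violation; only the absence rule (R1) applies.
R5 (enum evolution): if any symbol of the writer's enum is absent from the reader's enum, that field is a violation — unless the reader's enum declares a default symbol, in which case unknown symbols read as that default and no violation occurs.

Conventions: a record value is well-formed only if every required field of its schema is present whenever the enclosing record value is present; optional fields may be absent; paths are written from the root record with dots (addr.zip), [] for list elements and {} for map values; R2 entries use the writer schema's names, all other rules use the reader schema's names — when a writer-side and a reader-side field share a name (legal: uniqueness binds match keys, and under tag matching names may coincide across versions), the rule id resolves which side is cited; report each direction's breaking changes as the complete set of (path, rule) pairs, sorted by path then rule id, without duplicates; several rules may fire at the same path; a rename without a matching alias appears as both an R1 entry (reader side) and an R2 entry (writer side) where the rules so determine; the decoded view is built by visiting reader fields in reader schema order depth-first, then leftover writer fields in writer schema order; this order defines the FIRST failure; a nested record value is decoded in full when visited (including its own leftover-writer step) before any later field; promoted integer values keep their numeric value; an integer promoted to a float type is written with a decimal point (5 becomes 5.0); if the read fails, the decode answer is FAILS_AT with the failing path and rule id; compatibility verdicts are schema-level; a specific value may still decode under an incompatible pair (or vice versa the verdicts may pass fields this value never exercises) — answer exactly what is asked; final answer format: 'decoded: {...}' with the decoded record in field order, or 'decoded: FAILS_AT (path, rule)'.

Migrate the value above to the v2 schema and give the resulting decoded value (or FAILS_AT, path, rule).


arrows below run writer -> reader for Profile
decode walk for Profile under reader schema v2:
  severity := null (absent, optional -> null)
  height := null (absent, optional -> null)
  version := -7
  age := 3
  blob := null (absent, optional -> null)
  duration := 3
  => decoded: {"severity": null, "height": null, "version": -7, "age": 3, "blob": null, "duration": 3}
checking off the Profile differences that do not matter here:
  enum Kind (field severity in record Profile): symbol HIGH removed -> changes Profile's schema-level verdicts only — the decode of this value is the same

decoded: {"severity": null, "height": null, "version": -7, "age": 3, "blob": null, "duration": 3}


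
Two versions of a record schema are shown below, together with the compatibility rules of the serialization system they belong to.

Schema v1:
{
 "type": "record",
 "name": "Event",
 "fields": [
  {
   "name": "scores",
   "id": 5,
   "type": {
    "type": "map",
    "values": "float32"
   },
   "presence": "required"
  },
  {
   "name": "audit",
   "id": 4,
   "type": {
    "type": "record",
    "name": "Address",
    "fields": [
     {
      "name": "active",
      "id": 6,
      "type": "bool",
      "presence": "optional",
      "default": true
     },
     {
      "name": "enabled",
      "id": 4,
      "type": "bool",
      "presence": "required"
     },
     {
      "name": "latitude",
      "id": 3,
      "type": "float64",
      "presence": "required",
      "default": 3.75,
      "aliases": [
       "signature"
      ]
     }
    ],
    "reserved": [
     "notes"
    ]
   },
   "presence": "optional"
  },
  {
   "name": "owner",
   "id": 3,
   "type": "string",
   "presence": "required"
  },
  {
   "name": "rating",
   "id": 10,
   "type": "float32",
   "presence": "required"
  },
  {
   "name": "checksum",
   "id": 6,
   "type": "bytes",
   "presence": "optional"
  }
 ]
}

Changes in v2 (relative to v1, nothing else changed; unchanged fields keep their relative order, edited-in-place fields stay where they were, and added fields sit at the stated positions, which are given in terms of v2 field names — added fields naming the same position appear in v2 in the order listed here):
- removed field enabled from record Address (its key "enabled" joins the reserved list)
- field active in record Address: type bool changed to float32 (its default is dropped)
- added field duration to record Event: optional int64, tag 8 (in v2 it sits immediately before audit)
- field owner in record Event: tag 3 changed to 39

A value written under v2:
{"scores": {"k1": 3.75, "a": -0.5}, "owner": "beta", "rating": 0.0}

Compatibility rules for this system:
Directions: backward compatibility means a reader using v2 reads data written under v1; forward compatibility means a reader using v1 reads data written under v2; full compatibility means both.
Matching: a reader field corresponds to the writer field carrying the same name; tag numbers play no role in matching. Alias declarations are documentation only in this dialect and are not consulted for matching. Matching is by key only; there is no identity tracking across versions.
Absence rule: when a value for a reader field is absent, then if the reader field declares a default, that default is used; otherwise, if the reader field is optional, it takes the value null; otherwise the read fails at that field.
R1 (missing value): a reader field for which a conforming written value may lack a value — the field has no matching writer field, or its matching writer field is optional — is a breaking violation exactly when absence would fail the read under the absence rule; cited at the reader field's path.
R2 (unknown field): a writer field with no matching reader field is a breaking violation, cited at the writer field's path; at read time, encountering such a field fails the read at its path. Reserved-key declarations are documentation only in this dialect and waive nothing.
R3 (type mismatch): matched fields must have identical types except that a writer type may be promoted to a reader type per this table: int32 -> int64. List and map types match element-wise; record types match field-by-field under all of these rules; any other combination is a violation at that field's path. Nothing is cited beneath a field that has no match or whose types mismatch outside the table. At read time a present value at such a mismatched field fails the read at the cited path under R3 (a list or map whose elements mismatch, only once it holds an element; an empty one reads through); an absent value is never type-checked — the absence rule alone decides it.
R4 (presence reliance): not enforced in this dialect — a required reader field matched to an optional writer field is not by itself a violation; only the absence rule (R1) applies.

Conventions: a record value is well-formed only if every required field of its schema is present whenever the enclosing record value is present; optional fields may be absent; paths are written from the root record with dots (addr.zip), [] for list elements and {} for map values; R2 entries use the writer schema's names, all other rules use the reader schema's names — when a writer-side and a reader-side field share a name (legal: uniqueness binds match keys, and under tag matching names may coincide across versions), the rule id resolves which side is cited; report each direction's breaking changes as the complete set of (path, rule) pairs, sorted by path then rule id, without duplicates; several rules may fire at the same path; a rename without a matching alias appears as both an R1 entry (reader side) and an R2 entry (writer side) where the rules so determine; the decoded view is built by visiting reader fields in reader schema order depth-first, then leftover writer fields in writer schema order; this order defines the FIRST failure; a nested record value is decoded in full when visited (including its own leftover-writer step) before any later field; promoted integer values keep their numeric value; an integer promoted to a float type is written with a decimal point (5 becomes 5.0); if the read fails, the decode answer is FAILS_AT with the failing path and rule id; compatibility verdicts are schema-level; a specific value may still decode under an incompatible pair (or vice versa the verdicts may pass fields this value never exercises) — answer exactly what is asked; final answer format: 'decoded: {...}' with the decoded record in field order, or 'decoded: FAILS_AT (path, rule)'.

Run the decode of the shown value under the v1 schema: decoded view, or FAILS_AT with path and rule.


arrows below run writer -> reader for Event
decode walk for Event under reader schema v1:
  scores := {"k1": 3.75, "a": -0.5}
  audit := null (absent, optional -> null)
  owner := "beta"
  rating := 0.0
  checksum := null (absent, optional -> null)
  => decoded: {"scores": {"k1": 3.75, "a": -0.5}, "audit": null, "owner": "beta", "rating": 0.0, "checksum": null}
ruling out the remaining Event differences:
  removed field enabled from record Address (its key "enabled" joins the reserved list) -> a verdict-level change on Event — the shown value reads the same
  field active in record Address: type bool changed to float32 (its default is dropped) -> a verdict-level change on Event — the shown value reads the same
  added field duration to record Event: optional int64, tag 8 (in v2 it sits immediately before audit) -> a verdict-level change on Event — the shown value reads the same
  field owner in record Event: tag 3 changed to 39 -> inert under this dialect — no rule fires on Event and the result does not move

decoded: {"scores": {"k1": 3.75, "a": -0.5}, "audit": null, "owner": "beta", "rating": 0.0, "checksum": null}


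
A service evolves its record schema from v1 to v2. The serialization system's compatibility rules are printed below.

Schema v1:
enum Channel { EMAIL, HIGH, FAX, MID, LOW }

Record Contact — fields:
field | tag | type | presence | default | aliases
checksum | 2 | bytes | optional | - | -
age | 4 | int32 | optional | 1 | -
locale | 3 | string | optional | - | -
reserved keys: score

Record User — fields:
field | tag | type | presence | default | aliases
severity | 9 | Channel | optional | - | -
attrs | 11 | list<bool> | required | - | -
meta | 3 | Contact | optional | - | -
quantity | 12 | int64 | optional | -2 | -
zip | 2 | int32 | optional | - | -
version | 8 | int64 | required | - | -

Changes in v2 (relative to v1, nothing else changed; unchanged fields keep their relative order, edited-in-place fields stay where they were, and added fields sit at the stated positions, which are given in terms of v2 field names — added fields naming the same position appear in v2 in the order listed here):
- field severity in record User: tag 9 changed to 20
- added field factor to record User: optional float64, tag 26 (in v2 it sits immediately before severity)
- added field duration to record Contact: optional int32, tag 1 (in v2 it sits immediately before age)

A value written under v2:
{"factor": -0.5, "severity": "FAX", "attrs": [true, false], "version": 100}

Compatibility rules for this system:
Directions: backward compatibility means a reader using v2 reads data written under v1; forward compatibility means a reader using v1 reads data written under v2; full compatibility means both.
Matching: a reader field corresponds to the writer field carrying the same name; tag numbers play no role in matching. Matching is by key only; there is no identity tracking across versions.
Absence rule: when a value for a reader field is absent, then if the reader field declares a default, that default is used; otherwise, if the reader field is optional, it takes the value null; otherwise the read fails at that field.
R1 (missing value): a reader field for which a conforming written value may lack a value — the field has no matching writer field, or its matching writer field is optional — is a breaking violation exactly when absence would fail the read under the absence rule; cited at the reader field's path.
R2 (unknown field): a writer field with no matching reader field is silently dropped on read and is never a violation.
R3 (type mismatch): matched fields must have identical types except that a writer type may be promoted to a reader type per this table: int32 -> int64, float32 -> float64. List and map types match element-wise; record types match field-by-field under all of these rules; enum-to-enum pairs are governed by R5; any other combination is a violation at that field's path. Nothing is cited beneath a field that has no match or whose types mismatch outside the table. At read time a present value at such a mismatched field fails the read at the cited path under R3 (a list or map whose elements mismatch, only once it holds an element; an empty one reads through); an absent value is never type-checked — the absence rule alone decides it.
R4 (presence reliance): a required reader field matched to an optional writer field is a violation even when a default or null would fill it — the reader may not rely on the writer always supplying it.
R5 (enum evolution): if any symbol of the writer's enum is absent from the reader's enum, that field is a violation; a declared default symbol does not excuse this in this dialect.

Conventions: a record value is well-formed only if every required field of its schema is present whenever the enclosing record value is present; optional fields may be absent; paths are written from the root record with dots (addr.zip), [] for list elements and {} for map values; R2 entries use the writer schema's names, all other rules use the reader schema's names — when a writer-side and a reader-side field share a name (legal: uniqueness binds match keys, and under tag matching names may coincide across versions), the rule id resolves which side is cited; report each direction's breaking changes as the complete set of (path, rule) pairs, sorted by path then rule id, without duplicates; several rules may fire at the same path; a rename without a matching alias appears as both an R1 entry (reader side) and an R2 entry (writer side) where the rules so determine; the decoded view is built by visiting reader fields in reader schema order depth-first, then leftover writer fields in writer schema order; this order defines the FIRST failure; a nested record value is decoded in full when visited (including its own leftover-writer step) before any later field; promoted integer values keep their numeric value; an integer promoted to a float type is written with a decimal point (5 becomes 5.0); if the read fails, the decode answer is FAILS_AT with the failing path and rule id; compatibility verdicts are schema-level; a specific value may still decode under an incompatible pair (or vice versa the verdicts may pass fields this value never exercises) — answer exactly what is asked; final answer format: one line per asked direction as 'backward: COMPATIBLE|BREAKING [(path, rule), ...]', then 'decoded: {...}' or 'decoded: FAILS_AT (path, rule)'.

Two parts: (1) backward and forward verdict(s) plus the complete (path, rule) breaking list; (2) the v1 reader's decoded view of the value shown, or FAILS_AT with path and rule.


the writer's type comes first in each User pair
backward pass over User, reader schema v2, writer schema v1:
  factor: no writer-side match
  severity <- severity (Channel -> Channel, writer optional)
  attrs <- attrs (list<bool> -> list<bool>, writer required)
  meta <- meta (Contact -> Contact, writer optional)
  quantity <- quantity (int64 -> int64, writer optional)
  zip <- zip (int32 -> int32, writer optional)
  version <- version (int64 -> int64, writer required)
  meta.checksum <- meta.checksum (bytes -> bytes, writer optional)
  meta.duration: no writer-side match
  meta.age <- meta.age (int32 -> int32, writer optional)
  meta.locale <- meta.locale (string -> string, writer optional)
  nothing fires on User: backward is COMPATIBLE
forward pass over User, reader schema v1, writer schema v2:
  severity <- severity (Channel -> Channel, writer optional)
  attrs <- attrs (list<bool> -> list<bool>, writer required)
  meta <- meta (Contact -> Contact, writer optional)
  quantity <- quantity (int64 -> int64, writer optional)
  zip <- zip (int32 -> int32, writer optional)
  version <- version (int64 -> int64, writer required)
  writer factor: unknown to reader
  meta.checksum <- meta.checksum (bytes -> bytes, writer optional)
  meta.age <- meta.age (int32 -> int32, writer optional)
  meta.locale <- meta.locale (string -> string, writer optional)
  writer meta.duration: unknown to reader
  nothing fires on User: forward is COMPATIBLE
migrating the User value to v1:
  severity := "FAX"
  attrs := [true, false]
  meta := null (absent, optional -> null)
  quantity := -2 (absent -> default)
  zip := null (absent, optional -> null)
  version := 100
  writer factor: unknown -> dropped
  => decoded: {"severity": "FAX", "attrs": [true, false], "meta": null, "quantity": -2, "zip": null, "version": 100}

backward: COMPATIBLE []; forward: COMPATIBLE []; decoded: {"severity": "FAX", "attrs": [true, false], "meta": null, "quantity": -2, "zip": null, "version": 100}


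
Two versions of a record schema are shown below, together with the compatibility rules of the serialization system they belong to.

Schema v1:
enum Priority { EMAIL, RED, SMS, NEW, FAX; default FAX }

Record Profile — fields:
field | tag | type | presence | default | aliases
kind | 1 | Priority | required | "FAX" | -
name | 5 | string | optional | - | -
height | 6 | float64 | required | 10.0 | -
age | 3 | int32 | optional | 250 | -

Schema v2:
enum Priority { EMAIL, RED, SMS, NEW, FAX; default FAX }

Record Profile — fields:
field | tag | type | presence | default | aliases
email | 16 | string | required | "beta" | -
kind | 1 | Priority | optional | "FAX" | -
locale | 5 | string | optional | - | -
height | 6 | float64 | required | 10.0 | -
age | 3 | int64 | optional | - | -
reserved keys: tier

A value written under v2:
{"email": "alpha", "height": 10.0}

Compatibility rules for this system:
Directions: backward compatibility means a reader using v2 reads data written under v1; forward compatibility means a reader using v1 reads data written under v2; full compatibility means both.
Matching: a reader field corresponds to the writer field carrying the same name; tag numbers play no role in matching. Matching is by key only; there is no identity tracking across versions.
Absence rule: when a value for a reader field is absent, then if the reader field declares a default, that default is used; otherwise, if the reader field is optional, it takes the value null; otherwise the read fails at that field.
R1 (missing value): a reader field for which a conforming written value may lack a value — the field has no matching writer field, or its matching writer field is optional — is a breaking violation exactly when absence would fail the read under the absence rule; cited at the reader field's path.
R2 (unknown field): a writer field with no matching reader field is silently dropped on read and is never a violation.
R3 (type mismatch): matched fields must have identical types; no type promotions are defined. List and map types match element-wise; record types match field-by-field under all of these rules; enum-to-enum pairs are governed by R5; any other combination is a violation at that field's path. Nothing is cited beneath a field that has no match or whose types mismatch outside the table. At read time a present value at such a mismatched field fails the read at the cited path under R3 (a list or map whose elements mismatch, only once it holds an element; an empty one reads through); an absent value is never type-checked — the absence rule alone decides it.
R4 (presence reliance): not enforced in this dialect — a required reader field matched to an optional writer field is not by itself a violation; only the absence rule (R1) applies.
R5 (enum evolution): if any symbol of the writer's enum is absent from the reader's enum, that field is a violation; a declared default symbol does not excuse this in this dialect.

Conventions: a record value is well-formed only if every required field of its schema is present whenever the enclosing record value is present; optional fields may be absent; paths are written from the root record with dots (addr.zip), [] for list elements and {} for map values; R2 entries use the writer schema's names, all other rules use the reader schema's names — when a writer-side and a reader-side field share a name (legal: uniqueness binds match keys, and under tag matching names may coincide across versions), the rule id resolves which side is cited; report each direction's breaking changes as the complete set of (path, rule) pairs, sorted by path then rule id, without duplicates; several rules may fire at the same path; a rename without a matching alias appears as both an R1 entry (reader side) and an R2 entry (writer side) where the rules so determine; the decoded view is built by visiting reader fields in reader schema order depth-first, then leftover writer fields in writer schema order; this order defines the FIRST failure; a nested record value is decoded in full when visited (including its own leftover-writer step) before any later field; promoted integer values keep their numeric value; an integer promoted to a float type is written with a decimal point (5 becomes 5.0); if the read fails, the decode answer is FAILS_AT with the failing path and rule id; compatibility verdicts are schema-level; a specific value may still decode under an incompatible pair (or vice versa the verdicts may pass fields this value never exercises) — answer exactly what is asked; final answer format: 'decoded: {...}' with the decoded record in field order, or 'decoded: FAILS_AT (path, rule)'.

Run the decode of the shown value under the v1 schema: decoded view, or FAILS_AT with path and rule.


in Profile below, arrows point writer -> reader
decode walk for Profile under reader schema v1:
  kind := "FAX" (absent -> default)
  name := null (absent, optional -> null)
  height := 10.0
  age := 250 (absent -> default)
  writer email: unknown -> dropped
  => decoded: {"kind": "FAX", "name": null, "height": 10.0, "age": 250}
the rest of the Profile diff is inert for this question:
  field age in record Profile: type int32 changed to int64 (its default is dropped) -> a verdict-level change on Profile — the shown value reads the same
  field kind in record Profile: required changed to optional -> no rule fires on it and the decoded Profile view is identical with or without it
  added field email to record Profile: required string, tag 16, default "beta" (in v2 it sits immediately before kind) -> no rule fires on it and the decoded Profile view is identical with or without it
  renamed field name to locale in record Profile -> no rule fires on it and the decoded Profile view is identical with or without it

decoded: {"kind": "FAX", "name": null, "height": 10.0, "age": 250}
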